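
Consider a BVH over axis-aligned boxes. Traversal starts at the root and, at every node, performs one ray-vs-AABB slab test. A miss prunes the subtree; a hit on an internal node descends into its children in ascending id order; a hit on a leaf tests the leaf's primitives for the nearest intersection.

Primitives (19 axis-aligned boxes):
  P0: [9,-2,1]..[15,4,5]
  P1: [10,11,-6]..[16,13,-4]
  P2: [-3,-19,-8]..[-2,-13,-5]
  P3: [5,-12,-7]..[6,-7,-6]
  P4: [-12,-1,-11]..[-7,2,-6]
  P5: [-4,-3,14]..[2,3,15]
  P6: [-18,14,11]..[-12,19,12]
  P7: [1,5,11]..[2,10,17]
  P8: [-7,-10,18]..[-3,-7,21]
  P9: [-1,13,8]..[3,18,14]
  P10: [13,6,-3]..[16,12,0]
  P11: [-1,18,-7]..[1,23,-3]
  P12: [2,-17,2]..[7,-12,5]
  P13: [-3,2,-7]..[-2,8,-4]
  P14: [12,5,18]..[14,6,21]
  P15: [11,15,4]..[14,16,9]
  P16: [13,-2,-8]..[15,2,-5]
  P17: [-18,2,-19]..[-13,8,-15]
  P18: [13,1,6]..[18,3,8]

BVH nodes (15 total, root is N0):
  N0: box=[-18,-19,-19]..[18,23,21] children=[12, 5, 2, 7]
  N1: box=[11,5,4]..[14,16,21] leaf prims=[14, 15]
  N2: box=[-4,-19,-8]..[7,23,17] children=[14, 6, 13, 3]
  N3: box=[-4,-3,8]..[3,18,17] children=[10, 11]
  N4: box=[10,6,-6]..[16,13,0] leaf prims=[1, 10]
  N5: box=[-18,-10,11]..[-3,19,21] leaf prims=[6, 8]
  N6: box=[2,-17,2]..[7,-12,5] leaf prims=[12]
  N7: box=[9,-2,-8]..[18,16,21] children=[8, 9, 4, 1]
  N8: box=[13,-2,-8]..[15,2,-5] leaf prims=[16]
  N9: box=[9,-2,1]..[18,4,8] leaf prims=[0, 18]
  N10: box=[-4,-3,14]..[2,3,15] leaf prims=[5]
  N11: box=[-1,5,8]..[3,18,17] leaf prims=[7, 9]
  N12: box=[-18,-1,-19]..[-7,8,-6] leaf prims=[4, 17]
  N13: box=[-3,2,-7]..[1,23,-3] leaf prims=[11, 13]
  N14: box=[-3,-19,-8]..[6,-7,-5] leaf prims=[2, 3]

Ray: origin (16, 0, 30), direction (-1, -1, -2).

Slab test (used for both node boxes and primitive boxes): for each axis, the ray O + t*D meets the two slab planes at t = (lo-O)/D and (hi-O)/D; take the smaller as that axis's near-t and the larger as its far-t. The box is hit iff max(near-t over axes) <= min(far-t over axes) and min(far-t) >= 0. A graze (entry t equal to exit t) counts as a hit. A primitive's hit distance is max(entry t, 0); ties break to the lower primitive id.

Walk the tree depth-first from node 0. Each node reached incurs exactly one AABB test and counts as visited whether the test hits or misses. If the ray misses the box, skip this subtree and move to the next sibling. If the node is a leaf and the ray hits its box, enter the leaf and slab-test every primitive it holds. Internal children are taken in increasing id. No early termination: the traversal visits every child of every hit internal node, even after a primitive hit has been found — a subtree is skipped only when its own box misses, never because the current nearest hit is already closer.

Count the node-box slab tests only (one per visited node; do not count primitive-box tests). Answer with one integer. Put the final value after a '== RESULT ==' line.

Walk:
N0 x:[-2,34] y:[-23,19] z:[9/2,49/2] -> hit [9/2,19], descend [2, 5, 7, 12]
  N2 x:[9,20] y:[-23,19] z:[13/2,19] -> hit [9,19], descend [3, 6, 13, 14]
    N3 x:[13,20] y:[-18,3] z:[13/2,11] -> miss, prune
    N6 x:[9,14] y:[12,17] z:[25/2,14] -> hit [25/2,14] leaf, test {P12@t=25/2}
    N13 x:[15,19] y:[-23,-2] z:[33/2,37/2] -> miss, prune
    N14 x:[10,19] y:[7,19] z:[35/2,19] -> hit [35/2,19] leaf, test {P2@t=18, P3(miss)}
  N5 x:[19,34] y:[-19,10] z:[9/2,19/2] -> miss, prune
  N7 x:[-2,7] y:[-16,2] z:[9/2,19] -> miss, prune
  N12 x:[23,34] y:[-8,1] z:[18,49/2] -> miss, prune

9 AABB tests over nodes [0, 2, 3, 6, 13, 14, 5, 7, 12]; 2 leaves entered; closest P12.

== RESULT ==
9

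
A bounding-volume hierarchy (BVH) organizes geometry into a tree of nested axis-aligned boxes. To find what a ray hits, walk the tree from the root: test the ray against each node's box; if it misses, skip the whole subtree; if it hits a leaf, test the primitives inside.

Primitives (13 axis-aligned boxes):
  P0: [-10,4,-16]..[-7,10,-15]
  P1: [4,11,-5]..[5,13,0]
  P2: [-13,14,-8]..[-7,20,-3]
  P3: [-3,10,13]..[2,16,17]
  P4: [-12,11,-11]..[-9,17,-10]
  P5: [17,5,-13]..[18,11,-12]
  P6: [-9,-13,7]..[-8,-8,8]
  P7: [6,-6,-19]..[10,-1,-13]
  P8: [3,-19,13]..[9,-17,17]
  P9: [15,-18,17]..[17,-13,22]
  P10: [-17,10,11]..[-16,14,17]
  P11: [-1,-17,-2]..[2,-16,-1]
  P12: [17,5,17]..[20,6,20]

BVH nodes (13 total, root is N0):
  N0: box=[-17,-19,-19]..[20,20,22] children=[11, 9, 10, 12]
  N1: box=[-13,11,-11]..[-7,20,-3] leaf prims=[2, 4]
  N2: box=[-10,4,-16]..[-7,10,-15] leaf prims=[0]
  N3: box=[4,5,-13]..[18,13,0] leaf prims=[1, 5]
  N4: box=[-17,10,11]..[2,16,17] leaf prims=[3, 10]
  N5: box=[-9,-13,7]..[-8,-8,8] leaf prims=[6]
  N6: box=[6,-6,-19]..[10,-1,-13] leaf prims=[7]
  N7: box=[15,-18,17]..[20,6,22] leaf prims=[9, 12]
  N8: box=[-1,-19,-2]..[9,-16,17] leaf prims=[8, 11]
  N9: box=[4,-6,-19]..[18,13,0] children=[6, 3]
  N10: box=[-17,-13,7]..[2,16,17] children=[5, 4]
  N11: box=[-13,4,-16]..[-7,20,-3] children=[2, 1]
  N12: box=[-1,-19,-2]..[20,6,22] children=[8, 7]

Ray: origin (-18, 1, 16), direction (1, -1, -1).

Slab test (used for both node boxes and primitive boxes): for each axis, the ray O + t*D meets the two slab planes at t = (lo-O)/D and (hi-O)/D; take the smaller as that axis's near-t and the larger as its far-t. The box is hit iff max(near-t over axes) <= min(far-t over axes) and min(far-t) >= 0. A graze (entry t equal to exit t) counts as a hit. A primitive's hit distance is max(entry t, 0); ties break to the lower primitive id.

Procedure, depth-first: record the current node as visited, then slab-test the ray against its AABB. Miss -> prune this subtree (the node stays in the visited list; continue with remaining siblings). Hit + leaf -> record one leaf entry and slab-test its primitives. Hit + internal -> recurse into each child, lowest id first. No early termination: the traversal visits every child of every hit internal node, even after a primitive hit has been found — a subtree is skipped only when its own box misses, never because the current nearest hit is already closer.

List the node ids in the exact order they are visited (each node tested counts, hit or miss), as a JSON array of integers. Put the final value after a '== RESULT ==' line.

Trace the traversal:
N0 x:[1,38] y:[-19,20] z:[-6,35] -> hit [1,20], descend [9, 10, 11, 12]
  N9 x:[22,36] y:[-12,7] z:[16,35] -> miss, prune
  N10 x:[1,20] y:[-15,14] z:[-1,9] -> hit [1,9], descend [4, 5]
    N4 x:[1,20] y:[-15,-9] z:[-1,5] -> miss, prune
    N5 x:[9,10] y:[9,14] z:[8,9] -> hit [9,9] leaf, test {P6@t=9}
  N11 x:[5,11] y:[-19,-3] z:[19,32] -> miss, prune
  N12 x:[17,38] y:[-5,20] z:[-6,18] -> hit [17,18], descend [7, 8]
    N7 x:[33,38] y:[-5,19] z:[-6,-1] -> miss, prune
    N8 x:[17,27] y:[17,20] z:[-1,18] -> hit [17,18] leaf, test {P8(miss), P11@t=17}

9 AABB tests over nodes [0, 9, 10, 4, 5, 11, 12, 7, 8]; 2 leaves entered; closest P6.

== RESULT ==
[0, 9, 10, 4, 5, 11, 12, 7, 8]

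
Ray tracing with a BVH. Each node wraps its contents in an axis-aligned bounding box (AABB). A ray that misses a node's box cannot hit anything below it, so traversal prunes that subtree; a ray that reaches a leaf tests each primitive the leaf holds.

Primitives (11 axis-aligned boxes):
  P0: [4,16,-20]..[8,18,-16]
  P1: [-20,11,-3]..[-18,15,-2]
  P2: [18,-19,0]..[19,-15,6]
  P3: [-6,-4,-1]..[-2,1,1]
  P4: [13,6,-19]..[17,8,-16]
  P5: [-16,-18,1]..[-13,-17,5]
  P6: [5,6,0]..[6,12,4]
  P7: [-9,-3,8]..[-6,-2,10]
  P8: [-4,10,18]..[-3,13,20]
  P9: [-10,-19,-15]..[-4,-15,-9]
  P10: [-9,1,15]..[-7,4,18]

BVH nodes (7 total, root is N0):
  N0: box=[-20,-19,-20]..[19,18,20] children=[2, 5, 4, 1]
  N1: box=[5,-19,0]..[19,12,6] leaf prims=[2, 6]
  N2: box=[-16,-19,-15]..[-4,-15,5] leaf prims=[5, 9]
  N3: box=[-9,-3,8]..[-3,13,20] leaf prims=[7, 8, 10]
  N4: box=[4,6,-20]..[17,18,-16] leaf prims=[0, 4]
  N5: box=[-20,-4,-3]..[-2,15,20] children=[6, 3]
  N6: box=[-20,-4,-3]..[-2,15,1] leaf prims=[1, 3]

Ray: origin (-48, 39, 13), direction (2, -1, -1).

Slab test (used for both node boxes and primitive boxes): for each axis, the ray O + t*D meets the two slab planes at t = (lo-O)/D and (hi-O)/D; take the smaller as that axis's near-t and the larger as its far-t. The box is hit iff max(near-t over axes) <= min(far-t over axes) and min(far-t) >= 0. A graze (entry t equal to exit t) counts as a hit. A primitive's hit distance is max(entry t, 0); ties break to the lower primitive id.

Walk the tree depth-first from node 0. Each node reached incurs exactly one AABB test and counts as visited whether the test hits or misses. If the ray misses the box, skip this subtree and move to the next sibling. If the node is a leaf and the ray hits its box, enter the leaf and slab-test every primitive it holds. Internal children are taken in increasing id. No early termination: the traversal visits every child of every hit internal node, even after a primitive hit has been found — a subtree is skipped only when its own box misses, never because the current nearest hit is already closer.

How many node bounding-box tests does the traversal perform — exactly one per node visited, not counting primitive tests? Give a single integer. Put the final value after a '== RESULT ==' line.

Trace the traversal:
N0 x:[14,67/2] y:[21,58] z:[-7,33] -> hit [21,33], descend [1, 2, 4, 5]
  N1 x:[53/2,67/2] y:[27,58] z:[7,13] -> miss, prune
  N2 x:[16,22] y:[54,58] z:[8,28] -> miss, prune
  N4 x:[26,65/2] y:[21,33] z:[29,33] -> hit [29,65/2] leaf, test {P0(miss), P4@t=31}
  N5 x:[14,23] y:[24,43] z:[-7,16] -> miss, prune

Summary -> nodes [0, 1, 2, 4, 5]; box-tests=5; leaf-entries=1; first=P4

== RESULT ==
5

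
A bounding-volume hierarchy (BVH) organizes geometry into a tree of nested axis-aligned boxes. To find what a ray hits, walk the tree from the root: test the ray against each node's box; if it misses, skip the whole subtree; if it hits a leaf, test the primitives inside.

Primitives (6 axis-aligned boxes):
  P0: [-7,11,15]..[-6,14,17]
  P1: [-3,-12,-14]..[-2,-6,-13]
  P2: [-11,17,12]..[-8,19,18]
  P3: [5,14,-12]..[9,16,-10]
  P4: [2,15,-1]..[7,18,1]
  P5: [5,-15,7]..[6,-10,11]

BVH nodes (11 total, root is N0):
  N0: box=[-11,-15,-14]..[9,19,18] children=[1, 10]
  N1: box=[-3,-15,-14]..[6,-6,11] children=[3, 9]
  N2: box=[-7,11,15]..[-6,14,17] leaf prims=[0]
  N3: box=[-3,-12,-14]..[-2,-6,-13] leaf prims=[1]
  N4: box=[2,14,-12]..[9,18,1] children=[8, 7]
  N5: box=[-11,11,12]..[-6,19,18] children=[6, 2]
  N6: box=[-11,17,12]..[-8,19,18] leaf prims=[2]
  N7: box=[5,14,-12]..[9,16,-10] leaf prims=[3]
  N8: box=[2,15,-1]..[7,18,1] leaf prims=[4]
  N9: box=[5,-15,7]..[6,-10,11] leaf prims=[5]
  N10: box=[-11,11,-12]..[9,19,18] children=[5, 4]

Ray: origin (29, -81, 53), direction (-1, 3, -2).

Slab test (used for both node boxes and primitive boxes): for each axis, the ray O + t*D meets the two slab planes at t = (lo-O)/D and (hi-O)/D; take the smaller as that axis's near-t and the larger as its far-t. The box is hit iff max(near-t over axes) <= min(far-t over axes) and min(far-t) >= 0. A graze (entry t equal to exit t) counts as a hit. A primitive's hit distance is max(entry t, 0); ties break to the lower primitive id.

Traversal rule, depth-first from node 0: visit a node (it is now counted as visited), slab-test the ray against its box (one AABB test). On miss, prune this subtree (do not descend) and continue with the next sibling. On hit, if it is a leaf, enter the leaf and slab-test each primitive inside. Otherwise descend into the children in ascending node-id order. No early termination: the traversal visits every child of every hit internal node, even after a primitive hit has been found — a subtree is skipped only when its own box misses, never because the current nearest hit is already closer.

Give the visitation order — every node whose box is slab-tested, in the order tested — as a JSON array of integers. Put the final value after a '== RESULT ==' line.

Walk:
N0 x:[20,40] y:[22,100/3] z:[35/2,67/2] -> hit [22,100/3], descend [1, 10]
  N1 x:[23,32] y:[22,25] z:[21,67/2] -> hit [23,25], descend [3, 9]
    N3 x:[31,32] y:[23,25] z:[33,67/2] -> miss, prune
    N9 x:[23,24] y:[22,71/3] z:[21,23] -> hit [23,23] leaf, test {P5@t=23}
  N10 x:[20,40] y:[92/3,100/3] z:[35/2,65/2] -> hit [92/3,65/2], descend [4, 5]
    N4 x:[20,27] y:[95/3,33] z:[26,65/2] -> miss, prune
    N5 x:[35,40] y:[92/3,100/3] z:[35/2,41/2] -> miss, prune

order=[0, 1, 3, 9, 10, 4, 5]  |boxes|=7  |leaves|=1  hit=P5

== RESULT ==
[0, 1, 3, 9, 10, 4, 5]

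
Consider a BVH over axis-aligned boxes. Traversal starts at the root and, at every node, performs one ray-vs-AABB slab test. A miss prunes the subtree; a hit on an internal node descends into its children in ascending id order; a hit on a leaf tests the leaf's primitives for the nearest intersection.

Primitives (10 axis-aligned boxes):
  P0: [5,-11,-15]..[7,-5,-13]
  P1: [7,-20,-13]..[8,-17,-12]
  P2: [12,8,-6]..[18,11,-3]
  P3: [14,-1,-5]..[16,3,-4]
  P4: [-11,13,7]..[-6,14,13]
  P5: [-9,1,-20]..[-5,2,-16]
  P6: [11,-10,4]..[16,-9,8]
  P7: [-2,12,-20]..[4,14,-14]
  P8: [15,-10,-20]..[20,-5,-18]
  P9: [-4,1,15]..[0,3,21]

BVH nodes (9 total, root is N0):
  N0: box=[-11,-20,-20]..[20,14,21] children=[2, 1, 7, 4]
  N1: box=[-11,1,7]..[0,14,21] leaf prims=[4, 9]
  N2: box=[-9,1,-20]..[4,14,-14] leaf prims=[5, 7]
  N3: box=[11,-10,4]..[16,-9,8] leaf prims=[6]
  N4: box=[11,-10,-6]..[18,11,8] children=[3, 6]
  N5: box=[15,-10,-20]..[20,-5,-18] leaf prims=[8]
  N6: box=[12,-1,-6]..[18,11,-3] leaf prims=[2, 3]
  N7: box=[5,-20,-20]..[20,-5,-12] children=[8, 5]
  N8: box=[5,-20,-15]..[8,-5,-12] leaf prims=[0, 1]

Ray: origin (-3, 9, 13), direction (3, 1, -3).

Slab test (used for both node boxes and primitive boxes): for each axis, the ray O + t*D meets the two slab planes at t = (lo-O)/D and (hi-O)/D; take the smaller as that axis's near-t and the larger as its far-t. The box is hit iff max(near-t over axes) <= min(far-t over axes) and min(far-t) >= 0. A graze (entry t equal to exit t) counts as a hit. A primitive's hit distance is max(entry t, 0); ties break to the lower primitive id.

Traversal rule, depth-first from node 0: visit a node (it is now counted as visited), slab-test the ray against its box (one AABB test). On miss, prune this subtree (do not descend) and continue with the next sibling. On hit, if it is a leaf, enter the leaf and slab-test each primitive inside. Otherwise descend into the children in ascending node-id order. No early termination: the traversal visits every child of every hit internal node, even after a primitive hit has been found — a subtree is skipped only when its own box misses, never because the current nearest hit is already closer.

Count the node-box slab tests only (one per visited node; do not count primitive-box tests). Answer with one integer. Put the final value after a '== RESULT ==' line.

Walk:
N0 x:[-8/3,23/3] y:[-29,5] z:[-8/3,11] -> hit [-8/3,5], descend [1, 2, 4, 7]
  N1 x:[-8/3,1] y:[-8,5] z:[-8/3,2] -> hit [-8/3,1] leaf, test {P4(miss), P9(miss)}
  N2 x:[-2,7/3] y:[-8,5] z:[9,11] -> miss, prune
  N4 x:[14/3,7] y:[-19,2] z:[5/3,19/3] -> miss, prune
  N7 x:[8/3,23/3] y:[-29,-14] z:[25/3,11] -> miss, prune

order=[0, 1, 2, 4, 7]  |boxes|=5  |leaves|=1  hit=miss

== RESULT ==
5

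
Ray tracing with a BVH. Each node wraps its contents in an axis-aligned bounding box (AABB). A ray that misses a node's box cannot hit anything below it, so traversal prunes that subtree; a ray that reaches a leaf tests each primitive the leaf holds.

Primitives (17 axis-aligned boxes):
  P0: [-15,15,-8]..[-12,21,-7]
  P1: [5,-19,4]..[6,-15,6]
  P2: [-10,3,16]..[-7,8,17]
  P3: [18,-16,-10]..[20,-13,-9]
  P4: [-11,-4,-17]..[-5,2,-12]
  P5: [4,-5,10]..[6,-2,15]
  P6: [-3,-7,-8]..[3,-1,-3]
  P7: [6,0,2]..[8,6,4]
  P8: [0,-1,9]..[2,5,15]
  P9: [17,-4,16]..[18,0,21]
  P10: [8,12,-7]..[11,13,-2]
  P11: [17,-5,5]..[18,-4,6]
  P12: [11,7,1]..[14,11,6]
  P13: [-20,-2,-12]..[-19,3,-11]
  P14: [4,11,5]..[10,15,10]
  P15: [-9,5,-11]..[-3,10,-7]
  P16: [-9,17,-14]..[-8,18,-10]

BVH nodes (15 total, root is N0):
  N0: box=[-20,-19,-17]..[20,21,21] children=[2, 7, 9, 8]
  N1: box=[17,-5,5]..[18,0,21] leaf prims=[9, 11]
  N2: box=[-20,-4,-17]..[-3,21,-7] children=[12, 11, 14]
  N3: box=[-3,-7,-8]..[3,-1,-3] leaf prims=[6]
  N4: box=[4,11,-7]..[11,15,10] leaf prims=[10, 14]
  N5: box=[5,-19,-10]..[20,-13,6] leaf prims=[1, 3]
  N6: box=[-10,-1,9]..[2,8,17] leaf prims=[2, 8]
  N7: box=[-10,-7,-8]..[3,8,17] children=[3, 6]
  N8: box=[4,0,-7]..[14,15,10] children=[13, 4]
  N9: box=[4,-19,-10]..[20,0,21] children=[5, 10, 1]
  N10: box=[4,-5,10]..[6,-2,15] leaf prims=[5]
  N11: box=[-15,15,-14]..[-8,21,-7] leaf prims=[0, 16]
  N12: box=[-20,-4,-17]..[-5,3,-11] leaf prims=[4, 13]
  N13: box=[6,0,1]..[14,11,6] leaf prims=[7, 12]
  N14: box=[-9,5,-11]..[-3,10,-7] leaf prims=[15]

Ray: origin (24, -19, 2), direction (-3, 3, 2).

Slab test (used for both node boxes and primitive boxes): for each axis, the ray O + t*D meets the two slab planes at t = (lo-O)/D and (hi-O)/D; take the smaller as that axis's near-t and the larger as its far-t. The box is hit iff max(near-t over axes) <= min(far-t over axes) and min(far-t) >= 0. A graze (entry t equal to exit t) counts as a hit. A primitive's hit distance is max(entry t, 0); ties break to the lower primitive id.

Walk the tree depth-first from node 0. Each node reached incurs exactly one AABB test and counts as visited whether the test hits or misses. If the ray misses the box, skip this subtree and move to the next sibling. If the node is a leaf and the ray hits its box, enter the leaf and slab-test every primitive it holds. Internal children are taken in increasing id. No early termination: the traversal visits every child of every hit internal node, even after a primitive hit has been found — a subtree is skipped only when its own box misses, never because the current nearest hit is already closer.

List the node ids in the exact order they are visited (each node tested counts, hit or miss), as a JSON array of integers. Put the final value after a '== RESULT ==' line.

Trace the traversal:
N0 x:[4/3,44/3] y:[0,40/3] z:[-19/2,19/2] -> hit [4/3,19/2], descend [2, 7, 8, 9]
  N2 x:[9,44/3] y:[5,40/3] z:[-19/2,-9/2] -> miss, prune
  N7 x:[7,34/3] y:[4,9] z:[-5,15/2] -> hit [7,15/2], descend [3, 6]
    N3 x:[7,9] y:[4,6] z:[-5,-5/2] -> miss, prune
    N6 x:[22/3,34/3] y:[6,9] z:[7/2,15/2] -> hit [22/3,15/2] leaf, test {P2(miss), P8(miss)}
  N8 x:[10/3,20/3] y:[19/3,34/3] z:[-9/2,4] -> miss, prune
  N9 x:[4/3,20/3] y:[0,19/3] z:[-6,19/2] -> hit [4/3,19/3], descend [1, 5, 10]
    N1 x:[2,7/3] y:[14/3,19/3] z:[3/2,19/2] -> miss, prune
    N5 x:[4/3,19/3] y:[0,2] z:[-6,2] -> hit [4/3,2] leaf, test {P1(miss), P3(miss)}
    N10 x:[6,20/3] y:[14/3,17/3] z:[4,13/2] -> miss, prune

order=[0, 2, 7, 3, 6, 8, 9, 1, 5, 10]  |boxes|=10  |leaves|=2  hit=miss

== RESULT ==
[0, 2, 7, 3, 6, 8, 9, 1, 5, 10]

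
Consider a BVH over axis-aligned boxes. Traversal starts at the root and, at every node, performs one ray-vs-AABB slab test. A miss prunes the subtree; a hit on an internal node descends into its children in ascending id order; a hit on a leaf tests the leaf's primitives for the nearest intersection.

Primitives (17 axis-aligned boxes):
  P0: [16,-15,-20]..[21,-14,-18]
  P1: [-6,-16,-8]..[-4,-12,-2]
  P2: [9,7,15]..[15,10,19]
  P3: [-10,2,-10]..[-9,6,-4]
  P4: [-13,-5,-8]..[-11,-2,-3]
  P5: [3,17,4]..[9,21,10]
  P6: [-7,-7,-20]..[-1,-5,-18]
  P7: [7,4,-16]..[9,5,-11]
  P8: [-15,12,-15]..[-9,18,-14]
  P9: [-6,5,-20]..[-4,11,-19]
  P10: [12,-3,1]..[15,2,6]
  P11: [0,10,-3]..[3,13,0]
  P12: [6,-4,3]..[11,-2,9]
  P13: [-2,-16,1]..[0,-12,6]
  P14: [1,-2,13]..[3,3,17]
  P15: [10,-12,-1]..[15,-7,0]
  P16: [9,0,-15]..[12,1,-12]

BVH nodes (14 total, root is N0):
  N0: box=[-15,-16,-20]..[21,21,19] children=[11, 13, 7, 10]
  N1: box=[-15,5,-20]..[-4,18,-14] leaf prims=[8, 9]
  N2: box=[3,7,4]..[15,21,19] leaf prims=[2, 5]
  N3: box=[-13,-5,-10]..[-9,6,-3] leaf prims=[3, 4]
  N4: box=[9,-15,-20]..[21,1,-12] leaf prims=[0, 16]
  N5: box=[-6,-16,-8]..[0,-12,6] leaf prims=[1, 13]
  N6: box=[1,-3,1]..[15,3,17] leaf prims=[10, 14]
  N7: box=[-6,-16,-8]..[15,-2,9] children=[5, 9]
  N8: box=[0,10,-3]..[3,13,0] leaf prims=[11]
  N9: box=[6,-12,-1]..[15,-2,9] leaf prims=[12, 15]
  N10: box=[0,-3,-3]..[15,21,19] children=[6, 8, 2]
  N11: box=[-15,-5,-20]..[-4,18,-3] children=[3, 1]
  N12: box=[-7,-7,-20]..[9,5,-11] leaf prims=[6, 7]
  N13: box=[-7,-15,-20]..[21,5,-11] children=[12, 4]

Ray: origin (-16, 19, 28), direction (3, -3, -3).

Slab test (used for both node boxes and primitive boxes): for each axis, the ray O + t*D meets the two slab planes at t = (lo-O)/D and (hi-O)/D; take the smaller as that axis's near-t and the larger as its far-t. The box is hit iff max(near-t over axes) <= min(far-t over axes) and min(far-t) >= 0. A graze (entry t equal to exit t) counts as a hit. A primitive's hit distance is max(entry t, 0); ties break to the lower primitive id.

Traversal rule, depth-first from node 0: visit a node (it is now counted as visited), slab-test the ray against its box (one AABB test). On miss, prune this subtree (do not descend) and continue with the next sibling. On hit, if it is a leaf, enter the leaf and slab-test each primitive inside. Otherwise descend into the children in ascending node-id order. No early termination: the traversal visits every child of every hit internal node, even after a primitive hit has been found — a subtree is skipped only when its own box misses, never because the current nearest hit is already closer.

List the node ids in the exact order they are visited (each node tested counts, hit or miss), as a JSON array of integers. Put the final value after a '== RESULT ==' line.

Walk:
N0 x:[1/3,37/3] y:[-2/3,35/3] z:[3,16] -> hit [3,35/3], descend [7, 10, 11, 13]
  N7 x:[10/3,31/3] y:[7,35/3] z:[19/3,12] -> hit [7,31/3], descend [5, 9]
    N5 x:[10/3,16/3] y:[31/3,35/3] z:[22/3,12] -> miss, prune
    N9 x:[22/3,31/3] y:[7,31/3] z:[19/3,29/3] -> hit [22/3,29/3] leaf, test {P12@t=22/3, P15@t=28/3}
  N10 x:[16/3,31/3] y:[-2/3,22/3] z:[3,31/3] -> hit [16/3,22/3], descend [2, 6, 8]
    N2 x:[19/3,31/3] y:[-2/3,4] z:[3,8] -> miss, prune
    N6 x:[17/3,31/3] y:[16/3,22/3] z:[11/3,9] -> hit [17/3,22/3] leaf, test {P10(miss), P14(miss)}
    N8 x:[16/3,19/3] y:[2,3] z:[28/3,31/3] -> miss, prune
  N11 x:[1/3,4] y:[1/3,8] z:[31/3,16] -> miss, prune
  N13 x:[3,37/3] y:[14/3,34/3] z:[13,16] -> miss, prune

order=[0, 7, 5, 9, 10, 2, 6, 8, 11, 13]  |boxes|=10  |leaves|=2  hit=P12

== RESULT ==
[0, 7, 5, 9, 10, 2, 6, 8, 11, 13]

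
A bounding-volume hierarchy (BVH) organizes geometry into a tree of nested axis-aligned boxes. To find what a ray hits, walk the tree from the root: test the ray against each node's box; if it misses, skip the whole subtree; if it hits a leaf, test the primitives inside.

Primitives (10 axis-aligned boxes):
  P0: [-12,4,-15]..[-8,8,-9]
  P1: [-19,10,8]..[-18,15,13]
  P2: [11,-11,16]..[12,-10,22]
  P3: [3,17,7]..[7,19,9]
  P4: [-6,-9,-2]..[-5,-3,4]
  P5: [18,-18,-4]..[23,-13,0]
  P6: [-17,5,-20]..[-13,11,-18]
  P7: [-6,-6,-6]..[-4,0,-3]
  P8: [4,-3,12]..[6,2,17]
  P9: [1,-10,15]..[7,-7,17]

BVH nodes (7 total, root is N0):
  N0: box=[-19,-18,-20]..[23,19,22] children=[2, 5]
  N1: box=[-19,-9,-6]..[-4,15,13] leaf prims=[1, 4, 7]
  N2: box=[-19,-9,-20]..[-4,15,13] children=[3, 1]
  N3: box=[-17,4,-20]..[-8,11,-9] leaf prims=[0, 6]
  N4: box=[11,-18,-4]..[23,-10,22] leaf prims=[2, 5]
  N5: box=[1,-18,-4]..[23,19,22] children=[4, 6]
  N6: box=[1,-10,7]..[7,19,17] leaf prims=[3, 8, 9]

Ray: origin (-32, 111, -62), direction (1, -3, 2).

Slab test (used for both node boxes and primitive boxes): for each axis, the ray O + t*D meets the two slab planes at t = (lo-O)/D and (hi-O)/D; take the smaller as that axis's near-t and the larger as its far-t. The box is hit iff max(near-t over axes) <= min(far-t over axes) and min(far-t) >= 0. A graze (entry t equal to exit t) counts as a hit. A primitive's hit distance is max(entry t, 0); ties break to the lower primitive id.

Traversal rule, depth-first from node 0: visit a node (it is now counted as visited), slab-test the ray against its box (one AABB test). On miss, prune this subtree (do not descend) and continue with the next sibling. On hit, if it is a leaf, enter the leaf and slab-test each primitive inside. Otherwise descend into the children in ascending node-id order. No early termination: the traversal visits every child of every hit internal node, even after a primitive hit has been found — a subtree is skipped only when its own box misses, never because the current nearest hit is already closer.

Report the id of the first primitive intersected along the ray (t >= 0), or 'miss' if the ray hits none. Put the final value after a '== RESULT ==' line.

Trace the traversal:
N0 x:[13,55] y:[92/3,43] z:[21,42] -> hit [92/3,42], descend [2, 5]
  N2 x:[13,28] y:[32,40] z:[21,75/2] -> miss, prune
  N5 x:[33,55] y:[92/3,43] z:[29,42] -> hit [33,42], descend [4, 6]
    N4 x:[43,55] y:[121/3,43] z:[29,42] -> miss, prune
    N6 x:[33,39] y:[92/3,121/3] z:[69/2,79/2] -> hit [69/2,39] leaf, test {P3(miss), P8@t=37, P9(miss)}

order=[0, 2, 5, 4, 6]  |boxes|=5  |leaves|=1  hit=P8

== RESULT ==
8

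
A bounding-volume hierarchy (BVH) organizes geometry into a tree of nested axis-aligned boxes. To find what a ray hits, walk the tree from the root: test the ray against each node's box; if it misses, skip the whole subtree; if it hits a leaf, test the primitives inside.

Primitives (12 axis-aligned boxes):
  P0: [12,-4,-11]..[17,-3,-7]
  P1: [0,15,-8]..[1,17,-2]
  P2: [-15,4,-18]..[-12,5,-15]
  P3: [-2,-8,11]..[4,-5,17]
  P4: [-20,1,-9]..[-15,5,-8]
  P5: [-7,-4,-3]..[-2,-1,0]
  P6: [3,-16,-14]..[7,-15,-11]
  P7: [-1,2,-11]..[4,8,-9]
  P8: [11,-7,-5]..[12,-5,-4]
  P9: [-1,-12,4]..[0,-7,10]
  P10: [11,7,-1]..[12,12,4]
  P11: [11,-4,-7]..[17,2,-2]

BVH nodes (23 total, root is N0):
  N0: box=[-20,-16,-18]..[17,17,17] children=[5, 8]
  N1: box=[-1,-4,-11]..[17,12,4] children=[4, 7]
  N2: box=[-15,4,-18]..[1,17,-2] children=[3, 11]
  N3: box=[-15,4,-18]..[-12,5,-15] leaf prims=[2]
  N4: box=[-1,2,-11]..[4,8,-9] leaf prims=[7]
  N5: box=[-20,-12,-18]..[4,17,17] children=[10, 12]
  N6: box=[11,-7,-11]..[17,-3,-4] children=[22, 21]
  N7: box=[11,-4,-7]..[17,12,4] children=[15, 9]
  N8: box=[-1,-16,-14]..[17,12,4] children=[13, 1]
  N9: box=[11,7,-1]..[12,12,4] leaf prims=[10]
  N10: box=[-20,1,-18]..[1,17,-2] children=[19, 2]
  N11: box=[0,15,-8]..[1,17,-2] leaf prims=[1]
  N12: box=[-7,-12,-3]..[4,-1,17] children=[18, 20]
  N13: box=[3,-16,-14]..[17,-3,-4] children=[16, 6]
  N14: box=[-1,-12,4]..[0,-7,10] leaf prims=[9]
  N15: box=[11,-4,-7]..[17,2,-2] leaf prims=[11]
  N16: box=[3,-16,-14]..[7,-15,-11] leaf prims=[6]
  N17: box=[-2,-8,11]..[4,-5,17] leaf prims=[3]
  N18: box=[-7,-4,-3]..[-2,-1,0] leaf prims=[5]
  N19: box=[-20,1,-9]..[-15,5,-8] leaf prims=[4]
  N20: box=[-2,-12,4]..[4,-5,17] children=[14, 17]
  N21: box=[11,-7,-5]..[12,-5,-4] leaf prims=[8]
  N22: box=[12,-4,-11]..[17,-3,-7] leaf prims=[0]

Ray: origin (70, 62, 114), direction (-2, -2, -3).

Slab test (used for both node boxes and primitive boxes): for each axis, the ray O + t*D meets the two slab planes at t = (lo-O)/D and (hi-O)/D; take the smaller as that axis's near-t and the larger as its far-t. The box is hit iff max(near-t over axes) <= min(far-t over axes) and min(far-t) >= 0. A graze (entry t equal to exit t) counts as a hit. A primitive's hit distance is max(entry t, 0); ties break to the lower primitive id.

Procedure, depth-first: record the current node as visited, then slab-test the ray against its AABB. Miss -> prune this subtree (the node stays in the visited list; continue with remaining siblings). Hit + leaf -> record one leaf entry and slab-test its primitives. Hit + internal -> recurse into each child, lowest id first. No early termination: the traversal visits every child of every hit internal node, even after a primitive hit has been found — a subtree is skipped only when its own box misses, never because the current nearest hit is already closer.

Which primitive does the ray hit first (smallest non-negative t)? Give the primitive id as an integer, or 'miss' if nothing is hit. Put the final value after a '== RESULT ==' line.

Walk:
N0 x:[53/2,45] y:[45/2,39] z:[97/3,44] -> hit [97/3,39], descend [5, 8]
  N5 x:[33,45] y:[45/2,37] z:[97/3,44] -> hit [33,37], descend [10, 12]
    N10 x:[69/2,45] y:[45/2,61/2] z:[116/3,44] -> miss, prune
    N12 x:[33,77/2] y:[63/2,37] z:[97/3,39] -> hit [33,37], descend [18, 20]
      N18 x:[36,77/2] y:[63/2,33] z:[38,39] -> miss, prune
      N20 x:[33,36] y:[67/2,37] z:[97/3,110/3] -> hit [67/2,36], descend [14, 17]
        N14 x:[35,71/2] y:[69/2,37] z:[104/3,110/3] -> hit [35,71/2] leaf, test {P9@t=35}
        N17 x:[33,36] y:[67/2,35] z:[97/3,103/3] -> hit [67/2,103/3] leaf, test {P3@t=67/2}
  N8 x:[53/2,71/2] y:[25,39] z:[110/3,128/3] -> miss, prune

Summary -> nodes [0, 5, 10, 12, 18, 20, 14, 17, 8]; box-tests=9; leaf-entries=2; first=P3

== RESULT ==
3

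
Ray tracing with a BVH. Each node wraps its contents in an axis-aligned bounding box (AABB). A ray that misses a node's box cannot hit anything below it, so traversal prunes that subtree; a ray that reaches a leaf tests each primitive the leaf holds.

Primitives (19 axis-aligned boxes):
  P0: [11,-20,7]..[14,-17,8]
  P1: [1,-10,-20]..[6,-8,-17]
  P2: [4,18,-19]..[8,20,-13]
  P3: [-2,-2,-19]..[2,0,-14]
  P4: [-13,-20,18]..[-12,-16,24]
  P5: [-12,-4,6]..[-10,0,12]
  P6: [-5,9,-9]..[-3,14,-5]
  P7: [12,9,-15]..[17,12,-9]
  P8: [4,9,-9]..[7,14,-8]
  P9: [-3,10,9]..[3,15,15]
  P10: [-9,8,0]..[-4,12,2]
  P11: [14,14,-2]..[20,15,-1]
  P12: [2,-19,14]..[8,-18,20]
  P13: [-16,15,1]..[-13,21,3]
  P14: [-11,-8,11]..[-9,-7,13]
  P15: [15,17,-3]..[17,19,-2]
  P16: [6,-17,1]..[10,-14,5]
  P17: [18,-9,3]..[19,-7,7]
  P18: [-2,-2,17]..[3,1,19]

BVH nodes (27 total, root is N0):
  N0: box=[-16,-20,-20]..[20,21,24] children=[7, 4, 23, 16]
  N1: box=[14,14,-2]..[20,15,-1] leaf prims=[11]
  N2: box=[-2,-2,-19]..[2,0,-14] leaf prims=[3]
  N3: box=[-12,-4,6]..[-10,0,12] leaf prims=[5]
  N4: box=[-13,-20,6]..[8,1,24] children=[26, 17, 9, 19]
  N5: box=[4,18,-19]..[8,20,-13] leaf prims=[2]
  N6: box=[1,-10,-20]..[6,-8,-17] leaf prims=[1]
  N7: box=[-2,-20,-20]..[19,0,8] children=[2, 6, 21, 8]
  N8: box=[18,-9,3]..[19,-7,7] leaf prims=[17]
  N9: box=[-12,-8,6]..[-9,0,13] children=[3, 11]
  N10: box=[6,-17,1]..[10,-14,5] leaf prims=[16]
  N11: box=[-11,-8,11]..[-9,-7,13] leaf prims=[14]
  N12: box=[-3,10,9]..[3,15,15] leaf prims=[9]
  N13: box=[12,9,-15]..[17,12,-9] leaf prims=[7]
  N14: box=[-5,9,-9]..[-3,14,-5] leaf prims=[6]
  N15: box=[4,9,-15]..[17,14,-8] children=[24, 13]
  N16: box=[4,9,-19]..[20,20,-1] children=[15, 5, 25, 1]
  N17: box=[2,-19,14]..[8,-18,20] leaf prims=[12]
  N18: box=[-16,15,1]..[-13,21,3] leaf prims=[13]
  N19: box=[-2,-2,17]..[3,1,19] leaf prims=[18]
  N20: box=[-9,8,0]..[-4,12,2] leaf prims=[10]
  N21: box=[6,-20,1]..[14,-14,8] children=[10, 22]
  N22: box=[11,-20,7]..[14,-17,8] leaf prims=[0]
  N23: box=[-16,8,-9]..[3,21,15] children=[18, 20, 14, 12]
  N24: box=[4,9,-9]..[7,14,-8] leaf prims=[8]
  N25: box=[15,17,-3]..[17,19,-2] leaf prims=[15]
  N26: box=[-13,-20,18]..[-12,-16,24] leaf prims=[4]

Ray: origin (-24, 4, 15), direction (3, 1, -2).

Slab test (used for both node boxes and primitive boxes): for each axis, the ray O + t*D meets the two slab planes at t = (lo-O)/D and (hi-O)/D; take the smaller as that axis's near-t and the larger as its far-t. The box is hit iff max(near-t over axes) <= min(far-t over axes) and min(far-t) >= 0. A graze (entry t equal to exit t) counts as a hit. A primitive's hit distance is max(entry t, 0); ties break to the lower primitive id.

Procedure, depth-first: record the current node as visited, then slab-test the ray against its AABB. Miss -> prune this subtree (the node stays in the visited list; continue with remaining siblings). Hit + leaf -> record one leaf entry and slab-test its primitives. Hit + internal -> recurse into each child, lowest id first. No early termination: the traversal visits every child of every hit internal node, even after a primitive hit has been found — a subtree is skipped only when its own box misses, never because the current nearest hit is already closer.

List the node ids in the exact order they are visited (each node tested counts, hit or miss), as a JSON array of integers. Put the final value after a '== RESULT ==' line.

Trace the traversal:
N0 x:[8/3,44/3] y:[-24,17] z:[-9/2,35/2] -> hit [8/3,44/3], descend [4, 7, 16, 23]
  N4 x:[11/3,32/3] y:[-24,-3] z:[-9/2,9/2] -> miss, prune
  N7 x:[22/3,43/3] y:[-24,-4] z:[7/2,35/2] -> miss, prune
  N16 x:[28/3,44/3] y:[5,16] z:[8,17] -> hit [28/3,44/3], descend [1, 5, 15, 25]
    N1 x:[38/3,44/3] y:[10,11] z:[8,17/2] -> miss, prune
    N5 x:[28/3,32/3] y:[14,16] z:[14,17] -> miss, prune
    N15 x:[28/3,41/3] y:[5,10] z:[23/2,15] -> miss, prune
    N25 x:[13,41/3] y:[13,15] z:[17/2,9] -> miss, prune
  N23 x:[8/3,9] y:[4,17] z:[0,12] -> hit [4,9], descend [12, 14, 18, 20]
    N12 x:[7,9] y:[6,11] z:[0,3] -> miss, prune
    N14 x:[19/3,7] y:[5,10] z:[10,12] -> miss, prune
    N18 x:[8/3,11/3] y:[11,17] z:[6,7] -> miss, prune
    N20 x:[5,20/3] y:[4,8] z:[13/2,15/2] -> hit [13/2,20/3] leaf, test {P10@t=13/2}

Summary -> nodes [0, 4, 7, 16, 1, 5, 15, 25, 23, 12, 14, 18, 20]; box-tests=13; leaf-entries=1; first=P10

== RESULT ==
[0, 4, 7, 16, 1, 5, 15, 25, 23, 12, 14, 18, 20]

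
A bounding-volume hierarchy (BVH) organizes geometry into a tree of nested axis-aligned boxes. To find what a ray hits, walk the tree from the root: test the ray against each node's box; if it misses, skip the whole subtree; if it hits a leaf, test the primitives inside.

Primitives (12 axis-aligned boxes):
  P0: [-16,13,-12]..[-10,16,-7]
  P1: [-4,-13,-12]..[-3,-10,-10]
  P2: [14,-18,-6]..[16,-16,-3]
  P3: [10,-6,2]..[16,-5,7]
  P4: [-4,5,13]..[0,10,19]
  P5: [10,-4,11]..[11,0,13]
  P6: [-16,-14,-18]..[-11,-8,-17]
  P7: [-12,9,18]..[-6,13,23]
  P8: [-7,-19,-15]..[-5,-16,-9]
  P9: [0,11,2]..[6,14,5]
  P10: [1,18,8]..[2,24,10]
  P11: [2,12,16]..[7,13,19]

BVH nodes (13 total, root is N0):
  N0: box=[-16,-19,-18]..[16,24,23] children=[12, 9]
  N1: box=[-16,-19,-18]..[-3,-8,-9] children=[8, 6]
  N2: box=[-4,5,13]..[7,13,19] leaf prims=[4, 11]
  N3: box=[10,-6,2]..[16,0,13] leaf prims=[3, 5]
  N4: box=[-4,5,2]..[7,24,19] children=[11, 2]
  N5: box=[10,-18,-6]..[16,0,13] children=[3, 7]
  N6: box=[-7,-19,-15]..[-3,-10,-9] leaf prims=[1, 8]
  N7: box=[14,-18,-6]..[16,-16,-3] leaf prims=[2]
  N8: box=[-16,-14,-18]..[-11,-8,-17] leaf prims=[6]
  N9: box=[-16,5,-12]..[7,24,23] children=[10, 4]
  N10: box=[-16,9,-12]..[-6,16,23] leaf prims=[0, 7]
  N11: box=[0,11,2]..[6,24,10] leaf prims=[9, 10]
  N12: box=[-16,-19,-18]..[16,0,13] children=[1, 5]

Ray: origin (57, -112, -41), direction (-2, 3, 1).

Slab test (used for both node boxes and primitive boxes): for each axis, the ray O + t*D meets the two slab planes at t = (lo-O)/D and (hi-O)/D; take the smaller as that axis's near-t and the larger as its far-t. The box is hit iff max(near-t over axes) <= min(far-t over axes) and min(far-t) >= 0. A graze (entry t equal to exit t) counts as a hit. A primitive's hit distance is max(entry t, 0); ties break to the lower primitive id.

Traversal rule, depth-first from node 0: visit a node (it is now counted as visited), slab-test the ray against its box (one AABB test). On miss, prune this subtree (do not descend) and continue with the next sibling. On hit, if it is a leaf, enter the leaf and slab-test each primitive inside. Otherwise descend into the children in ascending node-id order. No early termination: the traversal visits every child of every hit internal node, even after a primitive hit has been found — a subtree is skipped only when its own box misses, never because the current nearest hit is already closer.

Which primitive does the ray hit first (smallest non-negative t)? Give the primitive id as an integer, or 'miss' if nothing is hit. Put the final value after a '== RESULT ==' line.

Trace the traversal:
N0 x:[41/2,73/2] y:[31,136/3] z:[23,64] -> hit [31,73/2], descend [9, 12]
  N9 x:[25,73/2] y:[39,136/3] z:[29,64] -> miss, prune
  N12 x:[41/2,73/2] y:[31,112/3] z:[23,54] -> hit [31,73/2], descend [1, 5]
    N1 x:[30,73/2] y:[31,104/3] z:[23,32] -> hit [31,32], descend [6, 8]
      N6 x:[30,32] y:[31,34] z:[26,32] -> hit [31,32] leaf, test {P1(miss), P8@t=31}
      N8 x:[34,73/2] y:[98/3,104/3] z:[23,24] -> miss, prune
    N5 x:[41/2,47/2] y:[94/3,112/3] z:[35,54] -> miss, prune

7 AABB tests over nodes [0, 9, 12, 1, 6, 8, 5]; 1 leaf entered; closest P8.

== RESULT ==
8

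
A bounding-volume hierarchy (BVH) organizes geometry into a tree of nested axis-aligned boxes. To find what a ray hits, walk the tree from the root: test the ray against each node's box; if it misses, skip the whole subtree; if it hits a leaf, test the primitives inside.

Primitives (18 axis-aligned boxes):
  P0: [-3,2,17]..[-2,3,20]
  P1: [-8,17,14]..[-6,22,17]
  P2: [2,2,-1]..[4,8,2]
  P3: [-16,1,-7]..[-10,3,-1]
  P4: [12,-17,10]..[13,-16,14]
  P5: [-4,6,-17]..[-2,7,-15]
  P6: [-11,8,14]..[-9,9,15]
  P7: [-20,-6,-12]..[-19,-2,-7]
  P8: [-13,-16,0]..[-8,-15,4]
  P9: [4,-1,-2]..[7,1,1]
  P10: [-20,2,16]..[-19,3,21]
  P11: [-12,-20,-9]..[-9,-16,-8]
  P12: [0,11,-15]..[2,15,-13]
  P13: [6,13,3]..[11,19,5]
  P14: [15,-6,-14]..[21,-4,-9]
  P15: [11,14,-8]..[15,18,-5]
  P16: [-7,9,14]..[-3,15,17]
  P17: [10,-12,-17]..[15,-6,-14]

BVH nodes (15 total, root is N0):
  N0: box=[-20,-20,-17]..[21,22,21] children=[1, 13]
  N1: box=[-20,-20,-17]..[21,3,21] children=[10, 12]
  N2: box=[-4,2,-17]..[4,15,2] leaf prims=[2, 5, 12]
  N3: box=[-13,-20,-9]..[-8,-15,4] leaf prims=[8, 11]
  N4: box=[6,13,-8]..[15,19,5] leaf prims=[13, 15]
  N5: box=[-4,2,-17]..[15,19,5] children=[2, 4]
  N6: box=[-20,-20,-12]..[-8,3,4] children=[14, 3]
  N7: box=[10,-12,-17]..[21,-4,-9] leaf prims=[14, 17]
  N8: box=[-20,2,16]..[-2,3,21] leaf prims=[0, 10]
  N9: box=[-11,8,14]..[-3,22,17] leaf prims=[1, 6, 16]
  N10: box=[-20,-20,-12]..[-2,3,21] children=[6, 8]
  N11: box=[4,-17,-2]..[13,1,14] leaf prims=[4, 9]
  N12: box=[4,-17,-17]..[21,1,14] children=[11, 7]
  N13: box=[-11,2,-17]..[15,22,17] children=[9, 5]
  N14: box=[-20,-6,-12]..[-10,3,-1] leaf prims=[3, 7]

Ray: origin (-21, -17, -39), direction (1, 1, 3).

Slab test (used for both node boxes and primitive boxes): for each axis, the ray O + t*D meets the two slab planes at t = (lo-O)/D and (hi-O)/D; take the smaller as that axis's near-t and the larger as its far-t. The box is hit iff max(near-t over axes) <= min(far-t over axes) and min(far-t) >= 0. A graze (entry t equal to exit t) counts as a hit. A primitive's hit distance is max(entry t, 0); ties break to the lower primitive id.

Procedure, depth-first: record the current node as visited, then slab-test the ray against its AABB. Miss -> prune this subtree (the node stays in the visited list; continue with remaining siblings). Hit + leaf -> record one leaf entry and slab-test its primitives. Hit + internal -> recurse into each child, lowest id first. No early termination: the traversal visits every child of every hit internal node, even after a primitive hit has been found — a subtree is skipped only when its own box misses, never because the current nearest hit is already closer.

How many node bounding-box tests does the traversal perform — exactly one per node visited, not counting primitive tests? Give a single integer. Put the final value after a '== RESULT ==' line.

Walk:
N0 x:[1,42] y:[-3,39] z:[22/3,20] -> hit [22/3,20], descend [1, 13]
  N1 x:[1,42] y:[-3,20] z:[22/3,20] -> hit [22/3,20], descend [10, 12]
    N10 x:[1,19] y:[-3,20] z:[9,20] -> hit [9,19], descend [6, 8]
      N6 x:[1,13] y:[-3,20] z:[9,43/3] -> hit [9,13], descend [3, 14]
        N3 x:[8,13] y:[-3,2] z:[10,43/3] -> miss, prune
        N14 x:[1,11] y:[11,20] z:[9,38/3] -> hit [11,11] leaf, test {P3(miss), P7(miss)}
      N8 x:[1,19] y:[19,20] z:[55/3,20] -> hit [19,19] leaf, test {P0@t=19, P10(miss)}
    N12 x:[25,42] y:[0,18] z:[22/3,53/3] -> miss, prune
  N13 x:[10,36] y:[19,39] z:[22/3,56/3] -> miss, prune

Visited [0, 1, 10, 6, 3, 14, 8, 12, 13]. Tests: 9 box, 2 leaf. Nearest: P0.

== RESULT ==
9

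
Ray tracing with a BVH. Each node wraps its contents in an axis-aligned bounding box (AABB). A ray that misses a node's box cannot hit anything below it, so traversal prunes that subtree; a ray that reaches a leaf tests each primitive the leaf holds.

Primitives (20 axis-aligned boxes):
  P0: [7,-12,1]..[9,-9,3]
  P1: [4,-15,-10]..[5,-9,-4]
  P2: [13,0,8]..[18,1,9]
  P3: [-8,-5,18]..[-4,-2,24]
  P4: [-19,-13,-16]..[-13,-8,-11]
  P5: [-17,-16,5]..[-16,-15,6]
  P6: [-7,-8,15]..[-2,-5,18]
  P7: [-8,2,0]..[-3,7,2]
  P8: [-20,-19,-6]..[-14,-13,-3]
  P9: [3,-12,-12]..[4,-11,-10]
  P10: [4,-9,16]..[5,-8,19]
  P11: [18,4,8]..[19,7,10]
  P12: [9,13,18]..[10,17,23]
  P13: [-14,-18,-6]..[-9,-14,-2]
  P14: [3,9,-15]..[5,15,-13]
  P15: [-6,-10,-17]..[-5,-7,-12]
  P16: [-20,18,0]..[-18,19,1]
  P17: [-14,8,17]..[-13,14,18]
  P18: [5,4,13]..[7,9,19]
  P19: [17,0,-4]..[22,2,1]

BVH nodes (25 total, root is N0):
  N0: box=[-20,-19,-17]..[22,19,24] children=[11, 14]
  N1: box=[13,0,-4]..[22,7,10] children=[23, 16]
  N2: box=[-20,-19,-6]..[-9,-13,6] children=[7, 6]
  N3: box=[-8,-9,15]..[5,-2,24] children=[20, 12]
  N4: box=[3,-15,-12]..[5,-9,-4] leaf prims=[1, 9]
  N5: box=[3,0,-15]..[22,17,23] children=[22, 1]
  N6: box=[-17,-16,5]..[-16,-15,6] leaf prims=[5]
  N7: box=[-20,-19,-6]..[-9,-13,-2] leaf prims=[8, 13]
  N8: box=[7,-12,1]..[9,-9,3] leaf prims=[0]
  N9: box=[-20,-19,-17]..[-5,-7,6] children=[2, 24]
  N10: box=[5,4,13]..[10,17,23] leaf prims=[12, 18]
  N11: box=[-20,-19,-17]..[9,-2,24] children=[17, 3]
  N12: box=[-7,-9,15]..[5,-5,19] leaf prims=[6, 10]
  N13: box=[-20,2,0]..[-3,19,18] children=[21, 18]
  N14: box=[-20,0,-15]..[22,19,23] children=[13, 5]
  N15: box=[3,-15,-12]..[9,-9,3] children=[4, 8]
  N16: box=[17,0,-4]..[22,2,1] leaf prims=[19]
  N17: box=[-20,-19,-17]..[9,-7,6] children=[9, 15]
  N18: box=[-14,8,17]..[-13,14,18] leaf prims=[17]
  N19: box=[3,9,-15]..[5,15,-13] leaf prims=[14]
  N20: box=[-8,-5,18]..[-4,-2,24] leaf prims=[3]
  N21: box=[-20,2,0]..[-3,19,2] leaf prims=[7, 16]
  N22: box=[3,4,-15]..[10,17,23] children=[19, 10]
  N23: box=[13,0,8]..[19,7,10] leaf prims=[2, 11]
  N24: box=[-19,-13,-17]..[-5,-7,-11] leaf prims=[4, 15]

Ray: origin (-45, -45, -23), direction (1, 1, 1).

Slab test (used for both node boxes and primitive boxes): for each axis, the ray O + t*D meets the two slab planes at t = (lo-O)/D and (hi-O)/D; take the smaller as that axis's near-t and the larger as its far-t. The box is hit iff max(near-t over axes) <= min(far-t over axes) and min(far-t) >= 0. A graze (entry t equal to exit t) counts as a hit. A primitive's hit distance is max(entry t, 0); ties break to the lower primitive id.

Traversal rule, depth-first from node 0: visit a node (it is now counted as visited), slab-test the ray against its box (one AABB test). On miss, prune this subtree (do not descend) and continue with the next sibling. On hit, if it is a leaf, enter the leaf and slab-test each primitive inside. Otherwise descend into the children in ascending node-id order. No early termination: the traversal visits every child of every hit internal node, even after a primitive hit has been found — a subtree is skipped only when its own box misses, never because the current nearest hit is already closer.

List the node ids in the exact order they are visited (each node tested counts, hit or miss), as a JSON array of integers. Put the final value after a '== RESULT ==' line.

Walk:
N0 x:[25,67] y:[26,64] z:[6,47] -> hit [26,47], descend [11, 14]
  N11 x:[25,54] y:[26,43] z:[6,47] -> hit [26,43], descend [3, 17]
    N3 x:[37,50] y:[36,43] z:[38,47] -> hit [38,43], descend [12, 20]
      N12 x:[38,50] y:[36,40] z:[38,42] -> hit [38,40] leaf, test {P6@t=38, P10(miss)}
      N20 x:[37,41] y:[40,43] z:[41,47] -> hit [41,41] leaf, test {P3@t=41}
    N17 x:[25,54] y:[26,38] z:[6,29] -> hit [26,29], descend [9, 15]
      N9 x:[25,40] y:[26,38] z:[6,29] -> hit [26,29], descend [2, 24]
        N2 x:[25,36] y:[26,32] z:[17,29] -> hit [26,29], descend [6, 7]
          N6 x:[28,29] y:[29,30] z:[28,29] -> hit [29,29] leaf, test {P5@t=29}
          N7 x:[25,36] y:[26,32] z:[17,21] -> miss, prune
        N24 x:[26,40] y:[32,38] z:[6,12] -> miss, prune
      N15 x:[48,54] y:[30,36] z:[11,26] -> miss, prune
  N14 x:[25,67] y:[45,64] z:[8,46] -> hit [45,46], descend [5, 13]
    N5 x:[48,67] y:[45,62] z:[8,46] -> miss, prune
    N13 x:[25,42] y:[47,64] z:[23,41] -> miss, prune

order=[0, 11, 3, 12, 20, 17, 9, 2, 6, 7, 24, 15, 14, 5, 13]  |boxes|=15  |leaves|=3  hit=P5

== RESULT ==
[0, 11, 3, 12, 20, 17, 9, 2, 6, 7, 24, 15, 14, 5, 13]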